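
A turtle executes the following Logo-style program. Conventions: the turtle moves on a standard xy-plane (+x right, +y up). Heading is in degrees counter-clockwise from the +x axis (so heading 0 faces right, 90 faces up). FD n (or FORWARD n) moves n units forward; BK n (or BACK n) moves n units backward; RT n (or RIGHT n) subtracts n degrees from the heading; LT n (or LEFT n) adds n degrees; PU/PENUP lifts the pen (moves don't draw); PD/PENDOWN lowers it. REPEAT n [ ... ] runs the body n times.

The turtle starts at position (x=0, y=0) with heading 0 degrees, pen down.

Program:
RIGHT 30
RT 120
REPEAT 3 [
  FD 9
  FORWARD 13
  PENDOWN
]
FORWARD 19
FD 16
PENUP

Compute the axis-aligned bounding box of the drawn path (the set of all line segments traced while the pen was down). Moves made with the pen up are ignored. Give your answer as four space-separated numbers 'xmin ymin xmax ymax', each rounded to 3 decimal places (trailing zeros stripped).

Answer: -87.469 -50.5 0 0

Derivation:
Executing turtle program step by step:
Start: pos=(0,0), heading=0, pen down
RT 30: heading 0 -> 330
RT 120: heading 330 -> 210
REPEAT 3 [
  -- iteration 1/3 --
  FD 9: (0,0) -> (-7.794,-4.5) [heading=210, draw]
  FD 13: (-7.794,-4.5) -> (-19.053,-11) [heading=210, draw]
  PD: pen down
  -- iteration 2/3 --
  FD 9: (-19.053,-11) -> (-26.847,-15.5) [heading=210, draw]
  FD 13: (-26.847,-15.5) -> (-38.105,-22) [heading=210, draw]
  PD: pen down
  -- iteration 3/3 --
  FD 9: (-38.105,-22) -> (-45.899,-26.5) [heading=210, draw]
  FD 13: (-45.899,-26.5) -> (-57.158,-33) [heading=210, draw]
  PD: pen down
]
FD 19: (-57.158,-33) -> (-73.612,-42.5) [heading=210, draw]
FD 16: (-73.612,-42.5) -> (-87.469,-50.5) [heading=210, draw]
PU: pen up
Final: pos=(-87.469,-50.5), heading=210, 8 segment(s) drawn

Segment endpoints: x in {-87.469, -73.612, -57.158, -45.899, -38.105, -26.847, -19.053, -7.794, 0}, y in {-50.5, -42.5, -33, -26.5, -22, -15.5, -11, -4.5, 0}
xmin=-87.469, ymin=-50.5, xmax=0, ymax=0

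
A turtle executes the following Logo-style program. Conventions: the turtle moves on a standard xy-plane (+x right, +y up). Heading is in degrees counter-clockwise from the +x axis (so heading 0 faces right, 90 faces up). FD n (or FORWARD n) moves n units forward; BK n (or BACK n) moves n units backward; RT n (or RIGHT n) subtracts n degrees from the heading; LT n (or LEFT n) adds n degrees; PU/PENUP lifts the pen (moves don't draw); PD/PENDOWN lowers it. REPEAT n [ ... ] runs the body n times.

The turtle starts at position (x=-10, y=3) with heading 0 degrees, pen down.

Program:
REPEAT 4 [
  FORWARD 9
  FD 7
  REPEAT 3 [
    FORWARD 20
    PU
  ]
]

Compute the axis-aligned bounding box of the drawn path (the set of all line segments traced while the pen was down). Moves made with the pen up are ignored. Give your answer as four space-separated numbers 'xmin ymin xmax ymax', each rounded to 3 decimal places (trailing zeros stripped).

Answer: -10 3 26 3

Derivation:
Executing turtle program step by step:
Start: pos=(-10,3), heading=0, pen down
REPEAT 4 [
  -- iteration 1/4 --
  FD 9: (-10,3) -> (-1,3) [heading=0, draw]
  FD 7: (-1,3) -> (6,3) [heading=0, draw]
  REPEAT 3 [
    -- iteration 1/3 --
    FD 20: (6,3) -> (26,3) [heading=0, draw]
    PU: pen up
    -- iteration 2/3 --
    FD 20: (26,3) -> (46,3) [heading=0, move]
    PU: pen up
    -- iteration 3/3 --
    FD 20: (46,3) -> (66,3) [heading=0, move]
    PU: pen up
  ]
  -- iteration 2/4 --
  FD 9: (66,3) -> (75,3) [heading=0, move]
  FD 7: (75,3) -> (82,3) [heading=0, move]
  REPEAT 3 [
    -- iteration 1/3 --
    FD 20: (82,3) -> (102,3) [heading=0, move]
    PU: pen up
    -- iteration 2/3 --
    FD 20: (102,3) -> (122,3) [heading=0, move]
    PU: pen up
    -- iteration 3/3 --
    FD 20: (122,3) -> (142,3) [heading=0, move]
    PU: pen up
  ]
  -- iteration 3/4 --
  FD 9: (142,3) -> (151,3) [heading=0, move]
  FD 7: (151,3) -> (158,3) [heading=0, move]
  REPEAT 3 [
    -- iteration 1/3 --
    FD 20: (158,3) -> (178,3) [heading=0, move]
    PU: pen up
    -- iteration 2/3 --
    FD 20: (178,3) -> (198,3) [heading=0, move]
    PU: pen up
    -- iteration 3/3 --
    FD 20: (198,3) -> (218,3) [heading=0, move]
    PU: pen up
  ]
  -- iteration 4/4 --
  FD 9: (218,3) -> (227,3) [heading=0, move]
  FD 7: (227,3) -> (234,3) [heading=0, move]
  REPEAT 3 [
    -- iteration 1/3 --
    FD 20: (234,3) -> (254,3) [heading=0, move]
    PU: pen up
    -- iteration 2/3 --
    FD 20: (254,3) -> (274,3) [heading=0, move]
    PU: pen up
    -- iteration 3/3 --
    FD 20: (274,3) -> (294,3) [heading=0, move]
    PU: pen up
  ]
]
Final: pos=(294,3), heading=0, 3 segment(s) drawn

Segment endpoints: x in {-10, -1, 6, 26}, y in {3}
xmin=-10, ymin=3, xmax=26, ymax=3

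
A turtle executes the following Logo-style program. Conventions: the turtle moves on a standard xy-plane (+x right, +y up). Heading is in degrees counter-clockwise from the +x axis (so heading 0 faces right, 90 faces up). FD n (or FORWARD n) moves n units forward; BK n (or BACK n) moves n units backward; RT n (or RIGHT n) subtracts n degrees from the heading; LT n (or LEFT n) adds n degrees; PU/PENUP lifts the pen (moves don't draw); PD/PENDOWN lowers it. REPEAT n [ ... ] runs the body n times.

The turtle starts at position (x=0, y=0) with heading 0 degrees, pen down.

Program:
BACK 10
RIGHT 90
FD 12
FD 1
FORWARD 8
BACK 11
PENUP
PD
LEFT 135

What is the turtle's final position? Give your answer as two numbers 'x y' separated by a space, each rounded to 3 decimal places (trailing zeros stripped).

Executing turtle program step by step:
Start: pos=(0,0), heading=0, pen down
BK 10: (0,0) -> (-10,0) [heading=0, draw]
RT 90: heading 0 -> 270
FD 12: (-10,0) -> (-10,-12) [heading=270, draw]
FD 1: (-10,-12) -> (-10,-13) [heading=270, draw]
FD 8: (-10,-13) -> (-10,-21) [heading=270, draw]
BK 11: (-10,-21) -> (-10,-10) [heading=270, draw]
PU: pen up
PD: pen down
LT 135: heading 270 -> 45
Final: pos=(-10,-10), heading=45, 5 segment(s) drawn

Answer: -10 -10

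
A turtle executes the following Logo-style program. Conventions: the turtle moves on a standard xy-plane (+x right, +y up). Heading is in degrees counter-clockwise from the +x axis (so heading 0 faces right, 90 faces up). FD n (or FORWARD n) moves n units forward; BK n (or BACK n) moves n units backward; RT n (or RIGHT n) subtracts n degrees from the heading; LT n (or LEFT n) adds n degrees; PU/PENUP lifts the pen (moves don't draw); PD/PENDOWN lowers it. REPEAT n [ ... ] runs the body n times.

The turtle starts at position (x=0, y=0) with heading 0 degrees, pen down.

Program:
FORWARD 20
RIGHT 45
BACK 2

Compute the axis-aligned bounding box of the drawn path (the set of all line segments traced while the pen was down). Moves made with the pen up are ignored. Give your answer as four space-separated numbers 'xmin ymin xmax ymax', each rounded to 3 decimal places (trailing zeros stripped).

Answer: 0 0 20 1.414

Derivation:
Executing turtle program step by step:
Start: pos=(0,0), heading=0, pen down
FD 20: (0,0) -> (20,0) [heading=0, draw]
RT 45: heading 0 -> 315
BK 2: (20,0) -> (18.586,1.414) [heading=315, draw]
Final: pos=(18.586,1.414), heading=315, 2 segment(s) drawn

Segment endpoints: x in {0, 18.586, 20}, y in {0, 1.414}
xmin=0, ymin=0, xmax=20, ymax=1.414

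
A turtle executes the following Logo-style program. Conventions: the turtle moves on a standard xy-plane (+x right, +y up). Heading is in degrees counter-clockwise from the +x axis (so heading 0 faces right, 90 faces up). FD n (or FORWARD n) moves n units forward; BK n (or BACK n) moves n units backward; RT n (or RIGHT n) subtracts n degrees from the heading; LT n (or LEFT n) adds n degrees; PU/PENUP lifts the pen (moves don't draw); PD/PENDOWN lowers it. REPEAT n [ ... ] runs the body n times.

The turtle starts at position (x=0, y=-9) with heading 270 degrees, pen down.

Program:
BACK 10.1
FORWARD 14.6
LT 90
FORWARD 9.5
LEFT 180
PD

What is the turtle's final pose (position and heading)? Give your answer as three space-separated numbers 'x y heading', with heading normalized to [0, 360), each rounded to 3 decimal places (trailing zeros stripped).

Answer: 9.5 -13.5 180

Derivation:
Executing turtle program step by step:
Start: pos=(0,-9), heading=270, pen down
BK 10.1: (0,-9) -> (0,1.1) [heading=270, draw]
FD 14.6: (0,1.1) -> (0,-13.5) [heading=270, draw]
LT 90: heading 270 -> 0
FD 9.5: (0,-13.5) -> (9.5,-13.5) [heading=0, draw]
LT 180: heading 0 -> 180
PD: pen down
Final: pos=(9.5,-13.5), heading=180, 3 segment(s) drawn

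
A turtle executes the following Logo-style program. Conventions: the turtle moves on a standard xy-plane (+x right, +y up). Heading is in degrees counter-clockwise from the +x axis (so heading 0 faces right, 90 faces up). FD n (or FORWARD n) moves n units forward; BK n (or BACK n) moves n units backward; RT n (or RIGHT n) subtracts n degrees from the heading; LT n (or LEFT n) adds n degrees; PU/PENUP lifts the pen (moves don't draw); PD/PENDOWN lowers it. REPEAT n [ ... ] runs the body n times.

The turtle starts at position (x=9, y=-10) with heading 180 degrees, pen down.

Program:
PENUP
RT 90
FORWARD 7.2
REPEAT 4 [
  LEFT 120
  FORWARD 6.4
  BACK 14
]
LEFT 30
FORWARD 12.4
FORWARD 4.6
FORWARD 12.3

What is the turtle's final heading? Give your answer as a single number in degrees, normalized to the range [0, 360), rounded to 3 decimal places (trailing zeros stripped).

Executing turtle program step by step:
Start: pos=(9,-10), heading=180, pen down
PU: pen up
RT 90: heading 180 -> 90
FD 7.2: (9,-10) -> (9,-2.8) [heading=90, move]
REPEAT 4 [
  -- iteration 1/4 --
  LT 120: heading 90 -> 210
  FD 6.4: (9,-2.8) -> (3.457,-6) [heading=210, move]
  BK 14: (3.457,-6) -> (15.582,1) [heading=210, move]
  -- iteration 2/4 --
  LT 120: heading 210 -> 330
  FD 6.4: (15.582,1) -> (21.124,-2.2) [heading=330, move]
  BK 14: (21.124,-2.2) -> (9,4.8) [heading=330, move]
  -- iteration 3/4 --
  LT 120: heading 330 -> 90
  FD 6.4: (9,4.8) -> (9,11.2) [heading=90, move]
  BK 14: (9,11.2) -> (9,-2.8) [heading=90, move]
  -- iteration 4/4 --
  LT 120: heading 90 -> 210
  FD 6.4: (9,-2.8) -> (3.457,-6) [heading=210, move]
  BK 14: (3.457,-6) -> (15.582,1) [heading=210, move]
]
LT 30: heading 210 -> 240
FD 12.4: (15.582,1) -> (9.382,-9.739) [heading=240, move]
FD 4.6: (9.382,-9.739) -> (7.082,-13.722) [heading=240, move]
FD 12.3: (7.082,-13.722) -> (0.932,-24.375) [heading=240, move]
Final: pos=(0.932,-24.375), heading=240, 0 segment(s) drawn

Answer: 240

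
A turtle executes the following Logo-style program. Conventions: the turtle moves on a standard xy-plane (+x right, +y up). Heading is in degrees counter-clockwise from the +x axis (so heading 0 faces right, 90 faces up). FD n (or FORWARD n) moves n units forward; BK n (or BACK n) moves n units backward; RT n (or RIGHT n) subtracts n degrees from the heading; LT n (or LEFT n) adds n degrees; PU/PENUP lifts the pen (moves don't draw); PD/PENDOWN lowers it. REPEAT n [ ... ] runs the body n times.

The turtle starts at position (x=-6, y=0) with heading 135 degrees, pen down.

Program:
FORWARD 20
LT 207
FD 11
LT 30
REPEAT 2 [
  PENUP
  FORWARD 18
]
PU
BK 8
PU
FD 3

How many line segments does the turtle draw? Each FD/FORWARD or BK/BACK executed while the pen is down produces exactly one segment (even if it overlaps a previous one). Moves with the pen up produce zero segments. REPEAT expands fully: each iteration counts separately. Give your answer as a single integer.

Answer: 2

Derivation:
Executing turtle program step by step:
Start: pos=(-6,0), heading=135, pen down
FD 20: (-6,0) -> (-20.142,14.142) [heading=135, draw]
LT 207: heading 135 -> 342
FD 11: (-20.142,14.142) -> (-9.681,10.743) [heading=342, draw]
LT 30: heading 342 -> 12
REPEAT 2 [
  -- iteration 1/2 --
  PU: pen up
  FD 18: (-9.681,10.743) -> (7.926,14.485) [heading=12, move]
  -- iteration 2/2 --
  PU: pen up
  FD 18: (7.926,14.485) -> (25.533,18.228) [heading=12, move]
]
PU: pen up
BK 8: (25.533,18.228) -> (17.708,16.564) [heading=12, move]
PU: pen up
FD 3: (17.708,16.564) -> (20.642,17.188) [heading=12, move]
Final: pos=(20.642,17.188), heading=12, 2 segment(s) drawn
Segments drawn: 2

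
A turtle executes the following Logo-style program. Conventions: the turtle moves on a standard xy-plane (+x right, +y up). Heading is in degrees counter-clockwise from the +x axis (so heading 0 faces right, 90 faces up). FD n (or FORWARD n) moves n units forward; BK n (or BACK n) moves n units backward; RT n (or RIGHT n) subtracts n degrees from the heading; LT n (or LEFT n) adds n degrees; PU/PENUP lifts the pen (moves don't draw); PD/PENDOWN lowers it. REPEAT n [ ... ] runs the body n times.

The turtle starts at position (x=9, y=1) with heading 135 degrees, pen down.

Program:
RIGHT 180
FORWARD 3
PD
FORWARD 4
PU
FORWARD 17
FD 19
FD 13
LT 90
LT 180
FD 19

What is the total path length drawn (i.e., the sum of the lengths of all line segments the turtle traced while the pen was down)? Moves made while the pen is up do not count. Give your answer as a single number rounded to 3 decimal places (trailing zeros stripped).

Answer: 7

Derivation:
Executing turtle program step by step:
Start: pos=(9,1), heading=135, pen down
RT 180: heading 135 -> 315
FD 3: (9,1) -> (11.121,-1.121) [heading=315, draw]
PD: pen down
FD 4: (11.121,-1.121) -> (13.95,-3.95) [heading=315, draw]
PU: pen up
FD 17: (13.95,-3.95) -> (25.971,-15.971) [heading=315, move]
FD 19: (25.971,-15.971) -> (39.406,-29.406) [heading=315, move]
FD 13: (39.406,-29.406) -> (48.598,-38.598) [heading=315, move]
LT 90: heading 315 -> 45
LT 180: heading 45 -> 225
FD 19: (48.598,-38.598) -> (35.163,-52.033) [heading=225, move]
Final: pos=(35.163,-52.033), heading=225, 2 segment(s) drawn

Segment lengths:
  seg 1: (9,1) -> (11.121,-1.121), length = 3
  seg 2: (11.121,-1.121) -> (13.95,-3.95), length = 4
Total = 7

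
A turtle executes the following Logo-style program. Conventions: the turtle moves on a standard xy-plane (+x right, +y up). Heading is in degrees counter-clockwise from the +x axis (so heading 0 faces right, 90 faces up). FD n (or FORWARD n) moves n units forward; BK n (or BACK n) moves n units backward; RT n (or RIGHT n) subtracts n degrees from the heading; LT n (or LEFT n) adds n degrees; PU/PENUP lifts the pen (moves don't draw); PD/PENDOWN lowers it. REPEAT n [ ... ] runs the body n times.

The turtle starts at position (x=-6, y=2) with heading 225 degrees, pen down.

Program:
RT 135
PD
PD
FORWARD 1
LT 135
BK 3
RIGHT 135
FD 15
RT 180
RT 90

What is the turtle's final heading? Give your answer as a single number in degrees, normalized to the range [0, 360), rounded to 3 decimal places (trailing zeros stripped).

Answer: 180

Derivation:
Executing turtle program step by step:
Start: pos=(-6,2), heading=225, pen down
RT 135: heading 225 -> 90
PD: pen down
PD: pen down
FD 1: (-6,2) -> (-6,3) [heading=90, draw]
LT 135: heading 90 -> 225
BK 3: (-6,3) -> (-3.879,5.121) [heading=225, draw]
RT 135: heading 225 -> 90
FD 15: (-3.879,5.121) -> (-3.879,20.121) [heading=90, draw]
RT 180: heading 90 -> 270
RT 90: heading 270 -> 180
Final: pos=(-3.879,20.121), heading=180, 3 segment(s) drawn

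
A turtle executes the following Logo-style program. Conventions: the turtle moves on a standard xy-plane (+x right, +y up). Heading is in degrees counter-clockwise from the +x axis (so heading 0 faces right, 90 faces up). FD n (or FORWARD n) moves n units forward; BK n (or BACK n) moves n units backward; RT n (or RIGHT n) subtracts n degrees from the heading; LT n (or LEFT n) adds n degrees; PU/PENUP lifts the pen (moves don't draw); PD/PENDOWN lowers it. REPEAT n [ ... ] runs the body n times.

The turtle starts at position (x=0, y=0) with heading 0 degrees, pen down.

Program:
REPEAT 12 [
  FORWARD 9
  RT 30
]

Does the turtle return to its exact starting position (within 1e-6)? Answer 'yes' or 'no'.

Answer: yes

Derivation:
Executing turtle program step by step:
Start: pos=(0,0), heading=0, pen down
REPEAT 12 [
  -- iteration 1/12 --
  FD 9: (0,0) -> (9,0) [heading=0, draw]
  RT 30: heading 0 -> 330
  -- iteration 2/12 --
  FD 9: (9,0) -> (16.794,-4.5) [heading=330, draw]
  RT 30: heading 330 -> 300
  -- iteration 3/12 --
  FD 9: (16.794,-4.5) -> (21.294,-12.294) [heading=300, draw]
  RT 30: heading 300 -> 270
  -- iteration 4/12 --
  FD 9: (21.294,-12.294) -> (21.294,-21.294) [heading=270, draw]
  RT 30: heading 270 -> 240
  -- iteration 5/12 --
  FD 9: (21.294,-21.294) -> (16.794,-29.088) [heading=240, draw]
  RT 30: heading 240 -> 210
  -- iteration 6/12 --
  FD 9: (16.794,-29.088) -> (9,-33.588) [heading=210, draw]
  RT 30: heading 210 -> 180
  -- iteration 7/12 --
  FD 9: (9,-33.588) -> (0,-33.588) [heading=180, draw]
  RT 30: heading 180 -> 150
  -- iteration 8/12 --
  FD 9: (0,-33.588) -> (-7.794,-29.088) [heading=150, draw]
  RT 30: heading 150 -> 120
  -- iteration 9/12 --
  FD 9: (-7.794,-29.088) -> (-12.294,-21.294) [heading=120, draw]
  RT 30: heading 120 -> 90
  -- iteration 10/12 --
  FD 9: (-12.294,-21.294) -> (-12.294,-12.294) [heading=90, draw]
  RT 30: heading 90 -> 60
  -- iteration 11/12 --
  FD 9: (-12.294,-12.294) -> (-7.794,-4.5) [heading=60, draw]
  RT 30: heading 60 -> 30
  -- iteration 12/12 --
  FD 9: (-7.794,-4.5) -> (0,0) [heading=30, draw]
  RT 30: heading 30 -> 0
]
Final: pos=(0,0), heading=0, 12 segment(s) drawn

Start position: (0, 0)
Final position: (0, 0)
Distance = 0; < 1e-6 -> CLOSED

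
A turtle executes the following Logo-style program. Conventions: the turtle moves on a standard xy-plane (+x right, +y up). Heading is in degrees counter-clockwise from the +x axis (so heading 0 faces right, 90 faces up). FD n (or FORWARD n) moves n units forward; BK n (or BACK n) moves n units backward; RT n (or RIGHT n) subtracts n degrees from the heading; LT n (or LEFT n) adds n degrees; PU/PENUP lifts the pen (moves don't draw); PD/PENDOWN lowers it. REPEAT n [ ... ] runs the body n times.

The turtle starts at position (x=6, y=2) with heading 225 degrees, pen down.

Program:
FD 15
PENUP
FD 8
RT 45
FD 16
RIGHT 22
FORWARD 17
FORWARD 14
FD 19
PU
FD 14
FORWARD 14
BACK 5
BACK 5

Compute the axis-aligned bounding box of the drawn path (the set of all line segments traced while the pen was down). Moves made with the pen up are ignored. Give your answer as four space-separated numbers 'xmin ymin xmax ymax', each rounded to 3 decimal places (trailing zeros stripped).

Answer: -4.607 -8.607 6 2

Derivation:
Executing turtle program step by step:
Start: pos=(6,2), heading=225, pen down
FD 15: (6,2) -> (-4.607,-8.607) [heading=225, draw]
PU: pen up
FD 8: (-4.607,-8.607) -> (-10.263,-14.263) [heading=225, move]
RT 45: heading 225 -> 180
FD 16: (-10.263,-14.263) -> (-26.263,-14.263) [heading=180, move]
RT 22: heading 180 -> 158
FD 17: (-26.263,-14.263) -> (-42.026,-7.895) [heading=158, move]
FD 14: (-42.026,-7.895) -> (-55.006,-2.651) [heading=158, move]
FD 19: (-55.006,-2.651) -> (-72.623,4.467) [heading=158, move]
PU: pen up
FD 14: (-72.623,4.467) -> (-85.603,9.711) [heading=158, move]
FD 14: (-85.603,9.711) -> (-98.584,14.956) [heading=158, move]
BK 5: (-98.584,14.956) -> (-93.948,13.083) [heading=158, move]
BK 5: (-93.948,13.083) -> (-89.312,11.21) [heading=158, move]
Final: pos=(-89.312,11.21), heading=158, 1 segment(s) drawn

Segment endpoints: x in {-4.607, 6}, y in {-8.607, 2}
xmin=-4.607, ymin=-8.607, xmax=6, ymax=2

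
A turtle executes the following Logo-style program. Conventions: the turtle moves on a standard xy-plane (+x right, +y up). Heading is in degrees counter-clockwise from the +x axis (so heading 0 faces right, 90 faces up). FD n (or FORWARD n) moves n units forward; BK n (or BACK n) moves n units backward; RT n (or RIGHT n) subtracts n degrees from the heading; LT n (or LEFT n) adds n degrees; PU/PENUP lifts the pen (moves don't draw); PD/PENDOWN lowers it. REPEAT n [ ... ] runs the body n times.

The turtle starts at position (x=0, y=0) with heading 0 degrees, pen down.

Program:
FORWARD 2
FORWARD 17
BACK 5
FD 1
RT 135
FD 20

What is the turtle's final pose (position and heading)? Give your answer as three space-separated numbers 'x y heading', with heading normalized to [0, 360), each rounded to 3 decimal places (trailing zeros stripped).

Answer: 0.858 -14.142 225

Derivation:
Executing turtle program step by step:
Start: pos=(0,0), heading=0, pen down
FD 2: (0,0) -> (2,0) [heading=0, draw]
FD 17: (2,0) -> (19,0) [heading=0, draw]
BK 5: (19,0) -> (14,0) [heading=0, draw]
FD 1: (14,0) -> (15,0) [heading=0, draw]
RT 135: heading 0 -> 225
FD 20: (15,0) -> (0.858,-14.142) [heading=225, draw]
Final: pos=(0.858,-14.142), heading=225, 5 segment(s) drawn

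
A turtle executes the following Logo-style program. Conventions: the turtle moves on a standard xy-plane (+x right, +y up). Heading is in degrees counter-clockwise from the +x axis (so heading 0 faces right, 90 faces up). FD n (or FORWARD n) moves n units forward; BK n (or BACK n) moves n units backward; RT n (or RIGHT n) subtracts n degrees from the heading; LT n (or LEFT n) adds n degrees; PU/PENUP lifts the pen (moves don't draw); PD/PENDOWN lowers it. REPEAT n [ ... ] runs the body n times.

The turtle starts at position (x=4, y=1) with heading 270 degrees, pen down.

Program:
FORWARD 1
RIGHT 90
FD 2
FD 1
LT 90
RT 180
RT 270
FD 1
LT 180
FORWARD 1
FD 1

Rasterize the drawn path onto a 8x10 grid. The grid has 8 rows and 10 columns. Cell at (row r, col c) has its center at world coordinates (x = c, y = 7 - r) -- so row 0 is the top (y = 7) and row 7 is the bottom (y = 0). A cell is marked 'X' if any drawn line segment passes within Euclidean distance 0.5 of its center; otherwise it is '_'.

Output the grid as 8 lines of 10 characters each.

Segment 0: (4,1) -> (4,0)
Segment 1: (4,0) -> (2,0)
Segment 2: (2,0) -> (1,0)
Segment 3: (1,0) -> (0,0)
Segment 4: (0,0) -> (1,0)
Segment 5: (1,0) -> (2,0)

Answer: __________
__________
__________
__________
__________
__________
____X_____
XXXXX_____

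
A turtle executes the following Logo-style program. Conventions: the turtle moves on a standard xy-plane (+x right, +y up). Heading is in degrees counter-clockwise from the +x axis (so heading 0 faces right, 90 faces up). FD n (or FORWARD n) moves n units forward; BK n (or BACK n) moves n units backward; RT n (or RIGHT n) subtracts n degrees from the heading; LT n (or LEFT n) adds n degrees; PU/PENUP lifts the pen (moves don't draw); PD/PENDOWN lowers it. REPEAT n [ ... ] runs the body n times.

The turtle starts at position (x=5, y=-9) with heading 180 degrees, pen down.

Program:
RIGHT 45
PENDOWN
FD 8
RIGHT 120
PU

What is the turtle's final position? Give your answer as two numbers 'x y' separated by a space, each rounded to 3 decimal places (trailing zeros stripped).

Answer: -0.657 -3.343

Derivation:
Executing turtle program step by step:
Start: pos=(5,-9), heading=180, pen down
RT 45: heading 180 -> 135
PD: pen down
FD 8: (5,-9) -> (-0.657,-3.343) [heading=135, draw]
RT 120: heading 135 -> 15
PU: pen up
Final: pos=(-0.657,-3.343), heading=15, 1 segment(s) drawn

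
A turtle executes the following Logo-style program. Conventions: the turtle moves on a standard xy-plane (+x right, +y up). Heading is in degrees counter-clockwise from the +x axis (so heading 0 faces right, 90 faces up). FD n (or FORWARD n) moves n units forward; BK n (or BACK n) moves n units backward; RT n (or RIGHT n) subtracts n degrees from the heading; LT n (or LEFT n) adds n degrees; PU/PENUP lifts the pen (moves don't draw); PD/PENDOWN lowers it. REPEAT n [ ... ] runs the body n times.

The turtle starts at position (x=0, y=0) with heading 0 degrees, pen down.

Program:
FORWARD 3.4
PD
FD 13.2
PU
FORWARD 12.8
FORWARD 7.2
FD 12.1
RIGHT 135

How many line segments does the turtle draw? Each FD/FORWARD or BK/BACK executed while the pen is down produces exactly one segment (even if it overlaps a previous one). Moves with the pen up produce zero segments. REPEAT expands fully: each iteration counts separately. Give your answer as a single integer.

Executing turtle program step by step:
Start: pos=(0,0), heading=0, pen down
FD 3.4: (0,0) -> (3.4,0) [heading=0, draw]
PD: pen down
FD 13.2: (3.4,0) -> (16.6,0) [heading=0, draw]
PU: pen up
FD 12.8: (16.6,0) -> (29.4,0) [heading=0, move]
FD 7.2: (29.4,0) -> (36.6,0) [heading=0, move]
FD 12.1: (36.6,0) -> (48.7,0) [heading=0, move]
RT 135: heading 0 -> 225
Final: pos=(48.7,0), heading=225, 2 segment(s) drawn
Segments drawn: 2

Answer: 2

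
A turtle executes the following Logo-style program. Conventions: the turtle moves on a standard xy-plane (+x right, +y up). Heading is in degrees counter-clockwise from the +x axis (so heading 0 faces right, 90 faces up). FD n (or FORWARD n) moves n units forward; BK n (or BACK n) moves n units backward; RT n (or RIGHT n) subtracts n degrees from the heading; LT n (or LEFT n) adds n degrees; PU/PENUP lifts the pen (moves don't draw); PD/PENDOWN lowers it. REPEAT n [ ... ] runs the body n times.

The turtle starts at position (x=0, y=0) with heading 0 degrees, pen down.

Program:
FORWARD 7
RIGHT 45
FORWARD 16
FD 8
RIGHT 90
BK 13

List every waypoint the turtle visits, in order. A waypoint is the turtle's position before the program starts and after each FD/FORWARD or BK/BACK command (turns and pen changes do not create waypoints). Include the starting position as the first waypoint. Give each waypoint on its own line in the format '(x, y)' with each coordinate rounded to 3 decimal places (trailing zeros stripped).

Executing turtle program step by step:
Start: pos=(0,0), heading=0, pen down
FD 7: (0,0) -> (7,0) [heading=0, draw]
RT 45: heading 0 -> 315
FD 16: (7,0) -> (18.314,-11.314) [heading=315, draw]
FD 8: (18.314,-11.314) -> (23.971,-16.971) [heading=315, draw]
RT 90: heading 315 -> 225
BK 13: (23.971,-16.971) -> (33.163,-7.778) [heading=225, draw]
Final: pos=(33.163,-7.778), heading=225, 4 segment(s) drawn
Waypoints (5 total):
(0, 0)
(7, 0)
(18.314, -11.314)
(23.971, -16.971)
(33.163, -7.778)

Answer: (0, 0)
(7, 0)
(18.314, -11.314)
(23.971, -16.971)
(33.163, -7.778)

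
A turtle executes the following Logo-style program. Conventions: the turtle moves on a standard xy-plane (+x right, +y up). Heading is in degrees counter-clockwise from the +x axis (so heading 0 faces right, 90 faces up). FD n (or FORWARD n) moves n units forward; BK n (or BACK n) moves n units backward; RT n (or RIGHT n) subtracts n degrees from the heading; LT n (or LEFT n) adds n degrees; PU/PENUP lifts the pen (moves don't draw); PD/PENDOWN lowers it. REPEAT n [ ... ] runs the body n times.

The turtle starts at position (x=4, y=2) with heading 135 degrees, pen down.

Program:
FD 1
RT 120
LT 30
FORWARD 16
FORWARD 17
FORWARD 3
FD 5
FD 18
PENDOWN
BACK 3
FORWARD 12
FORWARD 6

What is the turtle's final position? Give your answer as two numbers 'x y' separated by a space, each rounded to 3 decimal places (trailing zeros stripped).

Answer: 55.619 55.033

Derivation:
Executing turtle program step by step:
Start: pos=(4,2), heading=135, pen down
FD 1: (4,2) -> (3.293,2.707) [heading=135, draw]
RT 120: heading 135 -> 15
LT 30: heading 15 -> 45
FD 16: (3.293,2.707) -> (14.607,14.021) [heading=45, draw]
FD 17: (14.607,14.021) -> (26.627,26.042) [heading=45, draw]
FD 3: (26.627,26.042) -> (28.749,28.163) [heading=45, draw]
FD 5: (28.749,28.163) -> (32.284,31.698) [heading=45, draw]
FD 18: (32.284,31.698) -> (45.012,44.426) [heading=45, draw]
PD: pen down
BK 3: (45.012,44.426) -> (42.891,42.305) [heading=45, draw]
FD 12: (42.891,42.305) -> (51.376,50.79) [heading=45, draw]
FD 6: (51.376,50.79) -> (55.619,55.033) [heading=45, draw]
Final: pos=(55.619,55.033), heading=45, 9 segment(s) drawn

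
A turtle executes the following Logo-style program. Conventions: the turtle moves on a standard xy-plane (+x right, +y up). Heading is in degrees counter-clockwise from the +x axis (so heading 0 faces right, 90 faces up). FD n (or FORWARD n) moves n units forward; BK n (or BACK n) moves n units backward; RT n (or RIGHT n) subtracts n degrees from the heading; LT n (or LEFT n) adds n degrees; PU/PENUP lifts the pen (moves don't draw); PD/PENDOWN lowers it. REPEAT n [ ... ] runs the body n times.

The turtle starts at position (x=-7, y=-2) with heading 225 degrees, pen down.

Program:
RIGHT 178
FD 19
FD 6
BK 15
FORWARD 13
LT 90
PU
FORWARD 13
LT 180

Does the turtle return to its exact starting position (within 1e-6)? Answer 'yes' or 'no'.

Executing turtle program step by step:
Start: pos=(-7,-2), heading=225, pen down
RT 178: heading 225 -> 47
FD 19: (-7,-2) -> (5.958,11.896) [heading=47, draw]
FD 6: (5.958,11.896) -> (10.05,16.284) [heading=47, draw]
BK 15: (10.05,16.284) -> (-0.18,5.314) [heading=47, draw]
FD 13: (-0.18,5.314) -> (8.686,14.821) [heading=47, draw]
LT 90: heading 47 -> 137
PU: pen up
FD 13: (8.686,14.821) -> (-0.822,23.687) [heading=137, move]
LT 180: heading 137 -> 317
Final: pos=(-0.822,23.687), heading=317, 4 segment(s) drawn

Start position: (-7, -2)
Final position: (-0.822, 23.687)
Distance = 26.42; >= 1e-6 -> NOT closed

Answer: no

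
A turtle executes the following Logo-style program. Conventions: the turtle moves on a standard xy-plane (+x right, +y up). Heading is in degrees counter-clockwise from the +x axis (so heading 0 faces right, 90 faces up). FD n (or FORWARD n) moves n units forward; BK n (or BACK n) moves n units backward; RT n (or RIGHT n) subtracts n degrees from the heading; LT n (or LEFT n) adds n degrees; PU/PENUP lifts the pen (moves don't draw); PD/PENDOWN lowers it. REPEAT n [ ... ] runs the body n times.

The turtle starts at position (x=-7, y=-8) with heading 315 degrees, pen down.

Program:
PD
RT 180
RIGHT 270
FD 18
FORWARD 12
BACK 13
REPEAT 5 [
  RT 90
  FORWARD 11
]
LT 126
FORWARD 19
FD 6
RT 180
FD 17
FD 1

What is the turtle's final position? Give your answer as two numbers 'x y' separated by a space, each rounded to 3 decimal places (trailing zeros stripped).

Answer: -27.894 -19.156

Derivation:
Executing turtle program step by step:
Start: pos=(-7,-8), heading=315, pen down
PD: pen down
RT 180: heading 315 -> 135
RT 270: heading 135 -> 225
FD 18: (-7,-8) -> (-19.728,-20.728) [heading=225, draw]
FD 12: (-19.728,-20.728) -> (-28.213,-29.213) [heading=225, draw]
BK 13: (-28.213,-29.213) -> (-19.021,-20.021) [heading=225, draw]
REPEAT 5 [
  -- iteration 1/5 --
  RT 90: heading 225 -> 135
  FD 11: (-19.021,-20.021) -> (-26.799,-12.243) [heading=135, draw]
  -- iteration 2/5 --
  RT 90: heading 135 -> 45
  FD 11: (-26.799,-12.243) -> (-19.021,-4.464) [heading=45, draw]
  -- iteration 3/5 --
  RT 90: heading 45 -> 315
  FD 11: (-19.021,-4.464) -> (-11.243,-12.243) [heading=315, draw]
  -- iteration 4/5 --
  RT 90: heading 315 -> 225
  FD 11: (-11.243,-12.243) -> (-19.021,-20.021) [heading=225, draw]
  -- iteration 5/5 --
  RT 90: heading 225 -> 135
  FD 11: (-19.021,-20.021) -> (-26.799,-12.243) [heading=135, draw]
]
LT 126: heading 135 -> 261
FD 19: (-26.799,-12.243) -> (-29.771,-31.009) [heading=261, draw]
FD 6: (-29.771,-31.009) -> (-30.71,-36.935) [heading=261, draw]
RT 180: heading 261 -> 81
FD 17: (-30.71,-36.935) -> (-28.05,-20.144) [heading=81, draw]
FD 1: (-28.05,-20.144) -> (-27.894,-19.156) [heading=81, draw]
Final: pos=(-27.894,-19.156), heading=81, 12 segment(s) drawn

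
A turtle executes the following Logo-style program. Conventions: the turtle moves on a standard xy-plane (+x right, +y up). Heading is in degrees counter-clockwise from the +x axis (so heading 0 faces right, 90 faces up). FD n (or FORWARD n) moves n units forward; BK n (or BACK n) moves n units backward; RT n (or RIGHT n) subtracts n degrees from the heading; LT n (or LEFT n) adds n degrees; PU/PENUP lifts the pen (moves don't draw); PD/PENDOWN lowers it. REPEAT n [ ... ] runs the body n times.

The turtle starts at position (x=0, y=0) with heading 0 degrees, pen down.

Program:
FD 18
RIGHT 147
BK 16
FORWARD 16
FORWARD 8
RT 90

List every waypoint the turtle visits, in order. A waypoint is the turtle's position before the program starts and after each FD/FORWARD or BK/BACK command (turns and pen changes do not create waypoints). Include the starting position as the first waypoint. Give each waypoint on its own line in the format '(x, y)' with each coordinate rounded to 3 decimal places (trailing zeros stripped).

Executing turtle program step by step:
Start: pos=(0,0), heading=0, pen down
FD 18: (0,0) -> (18,0) [heading=0, draw]
RT 147: heading 0 -> 213
BK 16: (18,0) -> (31.419,8.714) [heading=213, draw]
FD 16: (31.419,8.714) -> (18,0) [heading=213, draw]
FD 8: (18,0) -> (11.291,-4.357) [heading=213, draw]
RT 90: heading 213 -> 123
Final: pos=(11.291,-4.357), heading=123, 4 segment(s) drawn
Waypoints (5 total):
(0, 0)
(18, 0)
(31.419, 8.714)
(18, 0)
(11.291, -4.357)

Answer: (0, 0)
(18, 0)
(31.419, 8.714)
(18, 0)
(11.291, -4.357)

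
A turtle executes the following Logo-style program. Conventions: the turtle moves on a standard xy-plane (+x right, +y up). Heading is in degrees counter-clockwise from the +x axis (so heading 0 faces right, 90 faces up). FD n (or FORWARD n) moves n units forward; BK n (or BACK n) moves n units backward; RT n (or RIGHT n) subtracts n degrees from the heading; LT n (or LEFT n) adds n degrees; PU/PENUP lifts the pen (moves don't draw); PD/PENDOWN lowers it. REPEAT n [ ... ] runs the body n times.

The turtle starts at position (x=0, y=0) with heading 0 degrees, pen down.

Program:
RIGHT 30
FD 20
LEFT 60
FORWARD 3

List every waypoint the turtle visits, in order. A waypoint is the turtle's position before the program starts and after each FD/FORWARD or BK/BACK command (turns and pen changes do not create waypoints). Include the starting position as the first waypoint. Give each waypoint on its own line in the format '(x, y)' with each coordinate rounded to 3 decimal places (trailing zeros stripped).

Answer: (0, 0)
(17.321, -10)
(19.919, -8.5)

Derivation:
Executing turtle program step by step:
Start: pos=(0,0), heading=0, pen down
RT 30: heading 0 -> 330
FD 20: (0,0) -> (17.321,-10) [heading=330, draw]
LT 60: heading 330 -> 30
FD 3: (17.321,-10) -> (19.919,-8.5) [heading=30, draw]
Final: pos=(19.919,-8.5), heading=30, 2 segment(s) drawn
Waypoints (3 total):
(0, 0)
(17.321, -10)
(19.919, -8.5)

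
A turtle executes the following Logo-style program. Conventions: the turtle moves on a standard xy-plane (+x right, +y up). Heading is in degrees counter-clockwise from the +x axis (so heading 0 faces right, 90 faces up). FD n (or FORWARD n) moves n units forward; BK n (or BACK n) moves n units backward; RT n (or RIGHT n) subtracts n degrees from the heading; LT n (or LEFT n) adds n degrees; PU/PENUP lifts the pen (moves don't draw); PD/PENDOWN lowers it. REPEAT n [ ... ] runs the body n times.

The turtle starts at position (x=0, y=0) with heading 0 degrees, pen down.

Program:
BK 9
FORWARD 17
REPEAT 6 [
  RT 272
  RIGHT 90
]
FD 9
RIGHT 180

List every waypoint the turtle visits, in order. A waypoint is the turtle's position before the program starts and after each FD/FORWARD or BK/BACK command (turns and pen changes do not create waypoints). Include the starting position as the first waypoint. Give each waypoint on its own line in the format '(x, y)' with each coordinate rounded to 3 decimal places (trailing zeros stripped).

Answer: (0, 0)
(-9, 0)
(8, 0)
(16.803, -1.871)

Derivation:
Executing turtle program step by step:
Start: pos=(0,0), heading=0, pen down
BK 9: (0,0) -> (-9,0) [heading=0, draw]
FD 17: (-9,0) -> (8,0) [heading=0, draw]
REPEAT 6 [
  -- iteration 1/6 --
  RT 272: heading 0 -> 88
  RT 90: heading 88 -> 358
  -- iteration 2/6 --
  RT 272: heading 358 -> 86
  RT 90: heading 86 -> 356
  -- iteration 3/6 --
  RT 272: heading 356 -> 84
  RT 90: heading 84 -> 354
  -- iteration 4/6 --
  RT 272: heading 354 -> 82
  RT 90: heading 82 -> 352
  -- iteration 5/6 --
  RT 272: heading 352 -> 80
  RT 90: heading 80 -> 350
  -- iteration 6/6 --
  RT 272: heading 350 -> 78
  RT 90: heading 78 -> 348
]
FD 9: (8,0) -> (16.803,-1.871) [heading=348, draw]
RT 180: heading 348 -> 168
Final: pos=(16.803,-1.871), heading=168, 3 segment(s) drawn
Waypoints (4 total):
(0, 0)
(-9, 0)
(8, 0)
(16.803, -1.871)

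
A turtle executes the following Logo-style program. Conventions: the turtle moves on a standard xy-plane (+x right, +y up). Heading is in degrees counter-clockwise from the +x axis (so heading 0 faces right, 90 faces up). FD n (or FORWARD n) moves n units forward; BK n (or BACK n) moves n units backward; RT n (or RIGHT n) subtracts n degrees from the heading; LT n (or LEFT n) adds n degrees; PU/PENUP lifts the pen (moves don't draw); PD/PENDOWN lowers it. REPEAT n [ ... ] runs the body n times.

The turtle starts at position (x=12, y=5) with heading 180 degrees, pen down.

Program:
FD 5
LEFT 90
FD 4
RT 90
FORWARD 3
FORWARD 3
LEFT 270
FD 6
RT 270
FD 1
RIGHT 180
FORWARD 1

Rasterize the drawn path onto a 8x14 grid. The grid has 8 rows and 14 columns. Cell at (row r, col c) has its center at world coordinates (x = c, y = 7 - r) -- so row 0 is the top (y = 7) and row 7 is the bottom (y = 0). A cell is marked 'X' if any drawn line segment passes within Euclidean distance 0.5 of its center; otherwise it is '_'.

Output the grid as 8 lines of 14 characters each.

Segment 0: (12,5) -> (7,5)
Segment 1: (7,5) -> (7,1)
Segment 2: (7,1) -> (4,1)
Segment 3: (4,1) -> (1,1)
Segment 4: (1,1) -> (1,7)
Segment 5: (1,7) -> (0,7)
Segment 6: (0,7) -> (1,7)

Answer: XX____________
_X____________
_X_____XXXXXX_
_X_____X______
_X_____X______
_X_____X______
_XXXXXXX______
______________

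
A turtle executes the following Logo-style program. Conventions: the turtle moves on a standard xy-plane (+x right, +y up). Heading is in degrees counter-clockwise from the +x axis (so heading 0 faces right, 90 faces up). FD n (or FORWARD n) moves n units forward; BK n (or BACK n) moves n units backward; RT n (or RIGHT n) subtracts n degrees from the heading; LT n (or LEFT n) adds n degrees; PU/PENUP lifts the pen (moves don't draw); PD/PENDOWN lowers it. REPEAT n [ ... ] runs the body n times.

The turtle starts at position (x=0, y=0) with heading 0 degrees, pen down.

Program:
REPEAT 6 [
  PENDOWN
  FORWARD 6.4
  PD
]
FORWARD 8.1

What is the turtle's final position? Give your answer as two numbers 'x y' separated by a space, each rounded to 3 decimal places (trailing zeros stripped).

Executing turtle program step by step:
Start: pos=(0,0), heading=0, pen down
REPEAT 6 [
  -- iteration 1/6 --
  PD: pen down
  FD 6.4: (0,0) -> (6.4,0) [heading=0, draw]
  PD: pen down
  -- iteration 2/6 --
  PD: pen down
  FD 6.4: (6.4,0) -> (12.8,0) [heading=0, draw]
  PD: pen down
  -- iteration 3/6 --
  PD: pen down
  FD 6.4: (12.8,0) -> (19.2,0) [heading=0, draw]
  PD: pen down
  -- iteration 4/6 --
  PD: pen down
  FD 6.4: (19.2,0) -> (25.6,0) [heading=0, draw]
  PD: pen down
  -- iteration 5/6 --
  PD: pen down
  FD 6.4: (25.6,0) -> (32,0) [heading=0, draw]
  PD: pen down
  -- iteration 6/6 --
  PD: pen down
  FD 6.4: (32,0) -> (38.4,0) [heading=0, draw]
  PD: pen down
]
FD 8.1: (38.4,0) -> (46.5,0) [heading=0, draw]
Final: pos=(46.5,0), heading=0, 7 segment(s) drawn

Answer: 46.5 0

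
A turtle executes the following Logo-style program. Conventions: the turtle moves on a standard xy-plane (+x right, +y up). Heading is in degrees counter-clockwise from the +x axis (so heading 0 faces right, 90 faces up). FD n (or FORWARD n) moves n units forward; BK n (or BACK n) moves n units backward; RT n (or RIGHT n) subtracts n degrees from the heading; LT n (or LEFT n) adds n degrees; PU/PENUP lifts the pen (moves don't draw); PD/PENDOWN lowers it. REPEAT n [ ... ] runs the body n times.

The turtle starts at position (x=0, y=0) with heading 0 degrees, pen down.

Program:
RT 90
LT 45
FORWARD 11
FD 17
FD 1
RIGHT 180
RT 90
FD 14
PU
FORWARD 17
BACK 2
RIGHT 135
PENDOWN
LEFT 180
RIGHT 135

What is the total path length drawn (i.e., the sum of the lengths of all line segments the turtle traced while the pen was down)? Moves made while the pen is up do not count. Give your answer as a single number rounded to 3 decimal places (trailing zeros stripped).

Executing turtle program step by step:
Start: pos=(0,0), heading=0, pen down
RT 90: heading 0 -> 270
LT 45: heading 270 -> 315
FD 11: (0,0) -> (7.778,-7.778) [heading=315, draw]
FD 17: (7.778,-7.778) -> (19.799,-19.799) [heading=315, draw]
FD 1: (19.799,-19.799) -> (20.506,-20.506) [heading=315, draw]
RT 180: heading 315 -> 135
RT 90: heading 135 -> 45
FD 14: (20.506,-20.506) -> (30.406,-10.607) [heading=45, draw]
PU: pen up
FD 17: (30.406,-10.607) -> (42.426,1.414) [heading=45, move]
BK 2: (42.426,1.414) -> (41.012,0) [heading=45, move]
RT 135: heading 45 -> 270
PD: pen down
LT 180: heading 270 -> 90
RT 135: heading 90 -> 315
Final: pos=(41.012,0), heading=315, 4 segment(s) drawn

Segment lengths:
  seg 1: (0,0) -> (7.778,-7.778), length = 11
  seg 2: (7.778,-7.778) -> (19.799,-19.799), length = 17
  seg 3: (19.799,-19.799) -> (20.506,-20.506), length = 1
  seg 4: (20.506,-20.506) -> (30.406,-10.607), length = 14
Total = 43

Answer: 43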